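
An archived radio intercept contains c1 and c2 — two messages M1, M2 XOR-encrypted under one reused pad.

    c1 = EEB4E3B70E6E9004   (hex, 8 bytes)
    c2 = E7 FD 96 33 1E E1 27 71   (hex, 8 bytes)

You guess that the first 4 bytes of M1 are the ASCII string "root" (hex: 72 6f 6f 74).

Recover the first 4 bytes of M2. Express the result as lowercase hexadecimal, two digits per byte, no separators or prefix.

7b261af0

First, c1 ⊕ c2 = (M1 ⊕ K) ⊕ (M2 ⊕ K) = M1 ⊕ M2, so the key drops out. Then M2 = (M1 ⊕ M2) ⊕ M1 over the first 4 bytes.
byte 0: (ee ^ e7) ^ 72 = 09 ^ 72 = 7b
byte 1: (b4 ^ fd) ^ 6f = 49 ^ 6f = 26
byte 2: (e3 ^ 96) ^ 6f = 75 ^ 6f = 1a
byte 3: (b7 ^ 33) ^ 74 = 84 ^ 74 = f0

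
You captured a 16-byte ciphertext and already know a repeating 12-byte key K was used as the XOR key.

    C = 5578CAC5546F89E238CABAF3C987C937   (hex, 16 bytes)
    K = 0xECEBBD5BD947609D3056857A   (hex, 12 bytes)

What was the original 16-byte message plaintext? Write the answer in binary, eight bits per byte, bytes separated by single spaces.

10111001 10010011 01110111 10011110 10001101 00101000 11101001 01111111 00001000 10011100 00111111 10001001 00100101 01101100 01110100 01101100

The 12-byte key repeats, so the effective keystream is ec eb bd 5b d9 47 60 9d 30 56 85 7a ec eb bd 5b.
byte 0: 55 XOR ec = b9
byte 1: 78 XOR eb = 93
byte 2: ca XOR bd = 77
byte 3: c5 XOR 5b = 9e
byte 4: 54 XOR d9 = 8d
byte 5: 6f XOR 47 = 28
byte 6: 89 XOR 60 = e9
byte 7: e2 XOR 9d = 7f
byte 8: 38 XOR 30 = 08
byte 9: ca XOR 56 = 9c
byte 10: ba XOR 85 = 3f
byte 11: f3 XOR 7a = 89
byte 12: c9 XOR ec = 25
byte 13: 87 XOR eb = 6c
byte 14: c9 XOR bd = 74
byte 15: 37 XOR 5b = 6c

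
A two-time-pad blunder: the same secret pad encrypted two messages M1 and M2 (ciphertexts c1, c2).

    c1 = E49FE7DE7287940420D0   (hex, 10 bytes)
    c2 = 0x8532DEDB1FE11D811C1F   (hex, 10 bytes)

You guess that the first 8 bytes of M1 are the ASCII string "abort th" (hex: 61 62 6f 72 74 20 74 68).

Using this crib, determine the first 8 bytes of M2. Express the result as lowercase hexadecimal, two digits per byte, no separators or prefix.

00cf56771946fded

First, c1 ⊕ c2 = (M1 ⊕ K) ⊕ (M2 ⊕ K) = M1 ⊕ M2, so the key drops out. Then M2 = (M1 ⊕ M2) ⊕ M1 over the first 8 bytes.
byte 0: (e4 xor 85) xor 61 = 61 xor 61 = 00
byte 1: (9f xor 32) xor 62 = ad xor 62 = cf
byte 2: (e7 xor de) xor 6f = 39 xor 6f = 56
byte 3: (de xor db) xor 72 = 05 xor 72 = 77
byte 4: (72 xor 1f) xor 74 = 6d xor 74 = 19
byte 5: (87 xor e1) xor 20 = 66 xor 20 = 46
byte 6: (94 xor 1d) xor 74 = 89 xor 74 = fd
byte 7: (04 xor 81) xor 68 = 85 xor 68 = ed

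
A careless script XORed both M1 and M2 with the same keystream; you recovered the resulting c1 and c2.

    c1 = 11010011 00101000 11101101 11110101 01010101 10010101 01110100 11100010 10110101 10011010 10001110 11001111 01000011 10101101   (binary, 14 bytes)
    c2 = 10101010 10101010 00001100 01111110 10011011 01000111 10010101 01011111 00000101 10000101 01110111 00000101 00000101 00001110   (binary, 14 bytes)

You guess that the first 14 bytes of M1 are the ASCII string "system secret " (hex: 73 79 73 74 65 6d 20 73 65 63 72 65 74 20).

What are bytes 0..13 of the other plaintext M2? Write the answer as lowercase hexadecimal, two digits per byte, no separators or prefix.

0afb92ffabbfc1ced57c8baf3283

First, c1 ⊕ c2 = (M1 ⊕ K) ⊕ (M2 ⊕ K) = M1 ⊕ M2, so the key drops out. Then M2 = (M1 ⊕ M2) ⊕ M1 over the first 14 bytes.
byte 0: (d3 XOR aa) XOR 73 = 79 XOR 73 = 0a
byte 1: (28 XOR aa) XOR 79 = 82 XOR 79 = fb
byte 2: (ed XOR 0c) XOR 73 = e1 XOR 73 = 92
byte 3: (f5 XOR 7e) XOR 74 = 8b XOR 74 = ff
byte 4: (55 XOR 9b) XOR 65 = ce XOR 65 = ab
byte 5: (95 XOR 47) XOR 6d = d2 XOR 6d = bf
byte 6: (74 XOR 95) XOR 20 = e1 XOR 20 = c1
byte 7: (e2 XOR 5f) XOR 73 = bd XOR 73 = ce
byte 8: (b5 XOR 05) XOR 65 = b0 XOR 65 = d5
byte 9: (9a XOR 85) XOR 63 = 1f XOR 63 = 7c
byte 10: (8e XOR 77) XOR 72 = f9 XOR 72 = 8b
byte 11: (cf XOR 05) XOR 65 = ca XOR 65 = af
byte 12: (43 XOR 05) XOR 74 = 46 XOR 74 = 32
byte 13: (ad XOR 0e) XOR 20 = a3 XOR 20 = 83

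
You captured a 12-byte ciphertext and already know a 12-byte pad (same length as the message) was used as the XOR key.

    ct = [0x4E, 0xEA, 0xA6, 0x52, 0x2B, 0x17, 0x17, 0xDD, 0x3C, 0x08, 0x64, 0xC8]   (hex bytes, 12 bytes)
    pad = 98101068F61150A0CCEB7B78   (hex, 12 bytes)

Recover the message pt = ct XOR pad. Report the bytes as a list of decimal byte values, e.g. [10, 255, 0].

[214, 250, 182, 58, 221, 6, 71, 125, 240, 227, 31, 176]

XOR is its own inverse, so applying the key byte-wise gives the result directly.
4e XOR 98 = d6
ea XOR 10 = fa
a6 XOR 10 = b6
52 XOR 68 = 3a
2b XOR f6 = dd
17 XOR 11 = 06
17 XOR 50 = 47
dd XOR a0 = 7d
3c XOR cc = f0
08 XOR eb = e3
64 XOR 7b = 1f
c8 XOR 78 = b0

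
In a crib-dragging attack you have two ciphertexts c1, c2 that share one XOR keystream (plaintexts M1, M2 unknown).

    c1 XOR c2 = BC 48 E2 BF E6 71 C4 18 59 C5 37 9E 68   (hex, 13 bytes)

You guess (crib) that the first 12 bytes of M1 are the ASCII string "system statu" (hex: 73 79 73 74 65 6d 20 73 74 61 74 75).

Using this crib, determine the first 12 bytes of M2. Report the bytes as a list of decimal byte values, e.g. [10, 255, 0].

[207, 49, 145, 203, 131, 28, 228, 107, 45, 164, 67, 235]

Since c1 ⊕ c2 = M1 ⊕ M2, XORing with the guessed M1 bytes yields the corresponding M2 bytes: M2 = (c1 ⊕ c2) ⊕ M1.
10111100 xor 01110011 = 11001111
01001000 xor 01111001 = 00110001
11100010 xor 01110011 = 10010001
10111111 xor 01110100 = 11001011
11100110 xor 01100101 = 10000011
01110001 xor 01101101 = 00011100
11000100 xor 00100000 = 11100100
00011000 xor 01110011 = 01101011
01011001 xor 01110100 = 00101101
11000101 xor 01100001 = 10100100
00110111 xor 01110100 = 01000011
10011110 xor 01110101 = 11101011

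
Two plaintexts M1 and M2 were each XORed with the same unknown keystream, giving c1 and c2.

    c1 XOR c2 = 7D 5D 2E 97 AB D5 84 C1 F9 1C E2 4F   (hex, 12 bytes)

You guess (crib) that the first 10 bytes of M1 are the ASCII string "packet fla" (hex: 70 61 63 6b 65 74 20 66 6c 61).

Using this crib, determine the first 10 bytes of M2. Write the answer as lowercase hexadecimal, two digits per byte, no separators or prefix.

Since c1 ⊕ c2 = M1 ⊕ M2, XORing with the guessed M1 bytes yields the corresponding M2 bytes: M2 = (c1 ⊕ c2) ⊕ M1.
01111101 XOR 01110000 = 00001101
01011101 XOR 01100001 = 00111100
00101110 XOR 01100011 = 01001101
10010111 XOR 01101011 = 11111100
10101011 XOR 01100101 = 11001110
11010101 XOR 01110100 = 10100001
10000100 XOR 00100000 = 10100100
11000001 XOR 01100110 = 10100111
11111001 XOR 01101100 = 10010101
00011100 XOR 01100001 = 01111101

0d3c4dfccea1a4a7957d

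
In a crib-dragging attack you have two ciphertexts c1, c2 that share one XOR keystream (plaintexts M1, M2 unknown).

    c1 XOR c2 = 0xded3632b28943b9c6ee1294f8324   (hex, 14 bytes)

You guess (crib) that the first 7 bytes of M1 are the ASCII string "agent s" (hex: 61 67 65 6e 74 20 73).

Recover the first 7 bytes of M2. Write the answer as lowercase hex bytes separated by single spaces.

Since c1 ⊕ c2 = M1 ⊕ M2, XORing with the guessed M1 bytes yields the corresponding M2 bytes: M2 = (c1 ⊕ c2) ⊕ M1.
11011110 XOR 01100001 = 10111111
11010011 XOR 01100111 = 10110100
01100011 XOR 01100101 = 00000110
00101011 XOR 01101110 = 01000101
00101000 XOR 01110100 = 01011100
10010100 XOR 00100000 = 10110100
00111011 XOR 01110011 = 01001000

bf b4 06 45 5c b4 48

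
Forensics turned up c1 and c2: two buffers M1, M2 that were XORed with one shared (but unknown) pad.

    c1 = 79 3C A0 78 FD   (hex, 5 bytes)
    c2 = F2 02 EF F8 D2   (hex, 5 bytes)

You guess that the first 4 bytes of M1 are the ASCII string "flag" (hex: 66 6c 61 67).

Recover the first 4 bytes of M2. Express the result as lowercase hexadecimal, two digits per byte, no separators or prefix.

First, c1 ⊕ c2 = (M1 ⊕ K) ⊕ (M2 ⊕ K) = M1 ⊕ M2, so the key drops out. Then M2 = (M1 ⊕ M2) ⊕ M1 over the first 4 bytes.
byte 0: (79 XOR f2) XOR 66 = 8b XOR 66 = ed
byte 1: (3c XOR 02) XOR 6c = 3e XOR 6c = 52
byte 2: (a0 XOR ef) XOR 61 = 4f XOR 61 = 2e
byte 3: (78 XOR f8) XOR 67 = 80 XOR 67 = e7

ed522ee7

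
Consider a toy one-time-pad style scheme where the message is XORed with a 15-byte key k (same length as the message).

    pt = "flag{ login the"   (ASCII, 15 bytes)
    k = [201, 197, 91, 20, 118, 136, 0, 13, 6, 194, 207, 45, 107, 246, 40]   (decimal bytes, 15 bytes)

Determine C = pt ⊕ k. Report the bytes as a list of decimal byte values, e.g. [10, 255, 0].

XOR is its own inverse, so applying the key byte-wise gives the result directly.
66 XOR c9 = af
6c XOR c5 = a9
61 XOR 5b = 3a
67 XOR 14 = 73
7b XOR 76 = 0d
20 XOR 88 = a8
6c XOR 00 = 6c
6f XOR 0d = 62
67 XOR 06 = 61
69 XOR c2 = ab
6e XOR cf = a1
20 XOR 2d = 0d
74 XOR 6b = 1f
68 XOR f6 = 9e
65 XOR 28 = 4d

[175, 169, 58, 115, 13, 168, 108, 98, 97, 171, 161, 13, 31, 158, 77]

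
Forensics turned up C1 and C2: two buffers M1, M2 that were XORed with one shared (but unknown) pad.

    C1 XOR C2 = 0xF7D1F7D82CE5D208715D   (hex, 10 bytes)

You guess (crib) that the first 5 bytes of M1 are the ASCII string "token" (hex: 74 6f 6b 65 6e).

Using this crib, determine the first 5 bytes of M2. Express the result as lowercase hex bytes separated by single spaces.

83 be 9c bd 42

Since C1 ⊕ C2 = M1 ⊕ M2, XORing with the guessed M1 bytes yields the corresponding M2 bytes: M2 = (C1 ⊕ C2) ⊕ M1.
f7 XOR 74 = 83
d1 XOR 6f = be
f7 XOR 6b = 9c
d8 XOR 65 = bd
2c XOR 6e = 42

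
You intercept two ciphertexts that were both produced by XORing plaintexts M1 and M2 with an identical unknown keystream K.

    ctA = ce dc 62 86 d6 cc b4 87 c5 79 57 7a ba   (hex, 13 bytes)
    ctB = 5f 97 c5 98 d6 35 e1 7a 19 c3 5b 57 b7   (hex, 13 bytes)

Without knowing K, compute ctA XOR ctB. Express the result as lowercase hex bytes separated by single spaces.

ctA ⊕ ctB = (M1 ⊕ K) ⊕ (M2 ⊕ K) = M1 ⊕ M2 — the shared key cancels under XOR.
206 ⊕  95 = 145
220 ⊕ 151 =  75
 98 ⊕ 197 = 167
134 ⊕ 152 =  30
214 ⊕ 214 =   0
204 ⊕  53 = 249
180 ⊕ 225 =  85
135 ⊕ 122 = 253
197 ⊕  25 = 220
121 ⊕ 195 = 186
 87 ⊕  91 =  12
122 ⊕  87 =  45
186 ⊕ 183 =  13

91 4b a7 1e 00 f9 55 fd dc ba 0c 2d 0d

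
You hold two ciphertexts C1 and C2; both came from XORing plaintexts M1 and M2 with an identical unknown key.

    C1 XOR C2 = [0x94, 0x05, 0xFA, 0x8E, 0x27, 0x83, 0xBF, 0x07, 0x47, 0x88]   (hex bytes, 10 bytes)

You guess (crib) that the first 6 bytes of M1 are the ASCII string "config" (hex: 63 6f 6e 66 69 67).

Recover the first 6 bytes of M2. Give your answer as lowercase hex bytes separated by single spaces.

Since C1 ⊕ C2 = M1 ⊕ M2, XORing with the guessed M1 bytes yields the corresponding M2 bytes: M2 = (C1 ⊕ C2) ⊕ M1.
94 ⊕ 63 = f7
05 ⊕ 6f = 6a
fa ⊕ 6e = 94
8e ⊕ 66 = e8
27 ⊕ 69 = 4e
83 ⊕ 67 = e4

f7 6a 94 e8 4e e4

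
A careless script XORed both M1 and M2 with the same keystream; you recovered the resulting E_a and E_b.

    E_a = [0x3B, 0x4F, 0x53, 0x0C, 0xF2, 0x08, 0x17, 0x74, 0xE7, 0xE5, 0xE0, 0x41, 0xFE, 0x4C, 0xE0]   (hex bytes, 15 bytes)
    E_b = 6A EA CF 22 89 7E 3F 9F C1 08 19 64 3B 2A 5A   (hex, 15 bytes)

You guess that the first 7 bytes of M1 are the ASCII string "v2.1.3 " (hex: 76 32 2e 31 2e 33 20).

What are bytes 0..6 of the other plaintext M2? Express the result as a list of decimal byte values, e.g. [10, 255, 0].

First, E_a ⊕ E_b = (M1 ⊕ K) ⊕ (M2 ⊕ K) = M1 ⊕ M2, so the key drops out. Then M2 = (M1 ⊕ M2) ⊕ M1 over the first 7 bytes.
byte 0: (3b ^ 6a) ^ 76 = 51 ^ 76 = 27
byte 1: (4f ^ ea) ^ 32 = a5 ^ 32 = 97
byte 2: (53 ^ cf) ^ 2e = 9c ^ 2e = b2
byte 3: (0c ^ 22) ^ 31 = 2e ^ 31 = 1f
byte 4: (f2 ^ 89) ^ 2e = 7b ^ 2e = 55
byte 5: (08 ^ 7e) ^ 33 = 76 ^ 33 = 45
byte 6: (17 ^ 3f) ^ 20 = 28 ^ 20 = 08

[39, 151, 178, 31, 85, 69, 8]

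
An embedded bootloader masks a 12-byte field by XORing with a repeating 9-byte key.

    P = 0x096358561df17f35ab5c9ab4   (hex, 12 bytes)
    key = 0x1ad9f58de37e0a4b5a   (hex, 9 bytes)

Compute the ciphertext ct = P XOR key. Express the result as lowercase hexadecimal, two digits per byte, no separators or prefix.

13baaddbfe8f757ef1464341

The 9-byte key repeats, so the effective keystream is 1a d9 f5 8d e3 7e 0a 4b 5a 1a d9 f5.
byte 0:   9 xor  26 =  19
byte 1:  99 xor 217 = 186
byte 2:  88 xor 245 = 173
byte 3:  86 xor 141 = 219
byte 4:  29 xor 227 = 254
byte 5: 241 xor 126 = 143
byte 6: 127 xor  10 = 117
byte 7:  53 xor  75 = 126
byte 8: 171 xor  90 = 241
byte 9:  92 xor  26 =  70
byte 10: 154 xor 217 =  67
byte 11: 180 xor 245 =  65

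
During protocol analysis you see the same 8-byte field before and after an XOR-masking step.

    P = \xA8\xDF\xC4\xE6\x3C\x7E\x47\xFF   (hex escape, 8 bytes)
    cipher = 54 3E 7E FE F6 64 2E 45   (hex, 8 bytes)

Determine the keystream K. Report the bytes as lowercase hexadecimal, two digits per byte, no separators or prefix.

fce1ba18ca1a69ba

Since cipher = P ⊕ K, XORing both sides with P gives K = P ⊕ cipher.
10101000 XOR 01010100 = 11111100
11011111 XOR 00111110 = 11100001
11000100 XOR 01111110 = 10111010
11100110 XOR 11111110 = 00011000
00111100 XOR 11110110 = 11001010
01111110 XOR 01100100 = 00011010
01000111 XOR 00101110 = 01101001
11111111 XOR 01000101 = 10111010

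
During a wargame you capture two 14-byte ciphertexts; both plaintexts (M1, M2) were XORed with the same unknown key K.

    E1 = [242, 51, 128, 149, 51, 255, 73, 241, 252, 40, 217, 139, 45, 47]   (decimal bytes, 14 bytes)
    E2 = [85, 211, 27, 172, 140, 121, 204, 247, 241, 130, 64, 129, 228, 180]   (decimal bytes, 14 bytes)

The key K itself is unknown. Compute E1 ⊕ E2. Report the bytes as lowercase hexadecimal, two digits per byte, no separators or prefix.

a7e09b39bf8685060daa990ac99b

E1 ⊕ E2 = (M1 ⊕ K) ⊕ (M2 ⊕ K) = M1 ⊕ M2 — the shared key cancels under XOR.
f2 xor 55 = a7
33 xor d3 = e0
80 xor 1b = 9b
95 xor ac = 39
33 xor 8c = bf
ff xor 79 = 86
49 xor cc = 85
f1 xor f7 = 06
fc xor f1 = 0d
28 xor 82 = aa
d9 xor 40 = 99
8b xor 81 = 0a
2d xor e4 = c9
2f xor b4 = 9b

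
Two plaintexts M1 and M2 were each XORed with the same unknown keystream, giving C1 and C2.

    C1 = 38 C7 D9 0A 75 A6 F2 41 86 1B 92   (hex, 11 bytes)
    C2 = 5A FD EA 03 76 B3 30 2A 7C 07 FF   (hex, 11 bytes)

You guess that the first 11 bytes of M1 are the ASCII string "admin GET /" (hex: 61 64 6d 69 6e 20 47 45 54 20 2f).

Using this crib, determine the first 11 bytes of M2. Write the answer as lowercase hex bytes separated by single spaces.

First, C1 ⊕ C2 = (M1 ⊕ K) ⊕ (M2 ⊕ K) = M1 ⊕ M2, so the key drops out. Then M2 = (M1 ⊕ M2) ⊕ M1 over the first 11 bytes.
byte 0: (38 xor 5a) xor 61 = 62 xor 61 = 03
byte 1: (c7 xor fd) xor 64 = 3a xor 64 = 5e
byte 2: (d9 xor ea) xor 6d = 33 xor 6d = 5e
byte 3: (0a xor 03) xor 69 = 09 xor 69 = 60
byte 4: (75 xor 76) xor 6e = 03 xor 6e = 6d
byte 5: (a6 xor b3) xor 20 = 15 xor 20 = 35
byte 6: (f2 xor 30) xor 47 = c2 xor 47 = 85
byte 7: (41 xor 2a) xor 45 = 6b xor 45 = 2e
byte 8: (86 xor 7c) xor 54 = fa xor 54 = ae
byte 9: (1b xor 07) xor 20 = 1c xor 20 = 3c
byte 10: (92 xor ff) xor 2f = 6d xor 2f = 42

03 5e 5e 60 6d 35 85 2e ae 3c 42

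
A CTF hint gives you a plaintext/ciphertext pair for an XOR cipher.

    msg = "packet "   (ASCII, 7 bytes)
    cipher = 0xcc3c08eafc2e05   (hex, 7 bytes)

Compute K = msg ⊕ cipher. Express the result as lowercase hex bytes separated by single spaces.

Since cipher = msg ⊕ K, XORing both sides with msg gives K = msg ⊕ cipher.
byte 0: 70 ⊕ cc = bc
byte 1: 61 ⊕ 3c = 5d
byte 2: 63 ⊕ 08 = 6b
byte 3: 6b ⊕ ea = 81
byte 4: 65 ⊕ fc = 99
byte 5: 74 ⊕ 2e = 5a
byte 6: 20 ⊕ 05 = 25

bc 5d 6b 81 99 5a 25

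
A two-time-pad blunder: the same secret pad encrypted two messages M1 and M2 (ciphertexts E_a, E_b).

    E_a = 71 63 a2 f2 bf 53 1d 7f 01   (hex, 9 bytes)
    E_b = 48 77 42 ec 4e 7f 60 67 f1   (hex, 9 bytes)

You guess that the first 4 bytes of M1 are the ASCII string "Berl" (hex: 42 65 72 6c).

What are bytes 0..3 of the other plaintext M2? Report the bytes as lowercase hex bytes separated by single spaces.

First, E_a ⊕ E_b = (M1 ⊕ K) ⊕ (M2 ⊕ K) = M1 ⊕ M2, so the key drops out. Then M2 = (M1 ⊕ M2) ⊕ M1 over the first 4 bytes.
byte 0: (71 xor 48) xor 42 = 39 xor 42 = 7b
byte 1: (63 xor 77) xor 65 = 14 xor 65 = 71
byte 2: (a2 xor 42) xor 72 = e0 xor 72 = 92
byte 3: (f2 xor ec) xor 6c = 1e xor 6c = 72

7b 71 92 72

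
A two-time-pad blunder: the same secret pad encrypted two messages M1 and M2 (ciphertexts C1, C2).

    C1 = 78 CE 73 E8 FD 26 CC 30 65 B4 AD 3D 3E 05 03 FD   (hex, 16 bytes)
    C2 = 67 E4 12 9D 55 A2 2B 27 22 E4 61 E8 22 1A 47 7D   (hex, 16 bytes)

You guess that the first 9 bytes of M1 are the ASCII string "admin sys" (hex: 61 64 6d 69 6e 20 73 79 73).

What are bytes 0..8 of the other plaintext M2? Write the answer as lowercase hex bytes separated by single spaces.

First, C1 ⊕ C2 = (M1 ⊕ K) ⊕ (M2 ⊕ K) = M1 ⊕ M2, so the key drops out. Then M2 = (M1 ⊕ M2) ⊕ M1 over the first 9 bytes.
byte 0: (78 ^ 67) ^ 61 = 1f ^ 61 = 7e
byte 1: (ce ^ e4) ^ 64 = 2a ^ 64 = 4e
byte 2: (73 ^ 12) ^ 6d = 61 ^ 6d = 0c
byte 3: (e8 ^ 9d) ^ 69 = 75 ^ 69 = 1c
byte 4: (fd ^ 55) ^ 6e = a8 ^ 6e = c6
byte 5: (26 ^ a2) ^ 20 = 84 ^ 20 = a4
byte 6: (cc ^ 2b) ^ 73 = e7 ^ 73 = 94
byte 7: (30 ^ 27) ^ 79 = 17 ^ 79 = 6e
byte 8: (65 ^ 22) ^ 73 = 47 ^ 73 = 34

7e 4e 0c 1c c6 a4 94 6e 34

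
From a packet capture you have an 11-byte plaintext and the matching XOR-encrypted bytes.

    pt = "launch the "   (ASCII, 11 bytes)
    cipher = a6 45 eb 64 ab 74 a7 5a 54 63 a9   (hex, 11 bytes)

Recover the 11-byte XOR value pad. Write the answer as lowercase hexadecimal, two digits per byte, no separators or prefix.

ca249e0ac81c872e3c0689

Since cipher = pt ⊕ pad, XORing both sides with pt gives pad = pt ⊕ cipher.
6c xor a6 = ca
61 xor 45 = 24
75 xor eb = 9e
6e xor 64 = 0a
63 xor ab = c8
68 xor 74 = 1c
20 xor a7 = 87
74 xor 5a = 2e
68 xor 54 = 3c
65 xor 63 = 06
20 xor a9 = 89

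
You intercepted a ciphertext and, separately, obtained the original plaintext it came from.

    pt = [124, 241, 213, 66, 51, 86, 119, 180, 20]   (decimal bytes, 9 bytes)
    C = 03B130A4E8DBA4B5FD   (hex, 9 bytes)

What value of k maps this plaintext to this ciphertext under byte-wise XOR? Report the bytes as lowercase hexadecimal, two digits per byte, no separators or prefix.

7f40e5e6db8dd301e9

Since C = pt ⊕ k, XORing both sides with pt gives k = pt ⊕ C.
7c ⊕ 03 = 7f
f1 ⊕ b1 = 40
d5 ⊕ 30 = e5
42 ⊕ a4 = e6
33 ⊕ e8 = db
56 ⊕ db = 8d
77 ⊕ a4 = d3
b4 ⊕ b5 = 01
14 ⊕ fd = e9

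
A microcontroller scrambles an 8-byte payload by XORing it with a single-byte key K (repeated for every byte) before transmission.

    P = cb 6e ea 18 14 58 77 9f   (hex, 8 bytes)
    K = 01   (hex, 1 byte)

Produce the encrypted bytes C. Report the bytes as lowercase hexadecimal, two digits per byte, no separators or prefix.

ca6feb191559769e

The 1-byte key repeats, so the effective keystream is 01 01 01 01 01 01 01 01.
byte 0: cb ^ 01 = ca
byte 1: 6e ^ 01 = 6f
byte 2: ea ^ 01 = eb
byte 3: 18 ^ 01 = 19
byte 4: 14 ^ 01 = 15
byte 5: 58 ^ 01 = 59
byte 6: 77 ^ 01 = 76
byte 7: 9f ^ 01 = 9e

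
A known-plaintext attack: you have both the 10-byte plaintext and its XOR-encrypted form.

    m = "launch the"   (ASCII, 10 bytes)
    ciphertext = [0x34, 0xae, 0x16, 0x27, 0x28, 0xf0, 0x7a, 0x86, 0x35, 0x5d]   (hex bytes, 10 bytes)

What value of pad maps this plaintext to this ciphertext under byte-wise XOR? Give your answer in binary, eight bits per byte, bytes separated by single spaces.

01011000 11001111 01100011 01001001 01001011 10011000 01011010 11110010 01011101 00111000

Since ciphertext = m ⊕ pad, XORing both sides with m gives pad = m ⊕ ciphertext.
6c ⊕ 34 = 58
61 ⊕ ae = cf
75 ⊕ 16 = 63
6e ⊕ 27 = 49
63 ⊕ 28 = 4b
68 ⊕ f0 = 98
20 ⊕ 7a = 5a
74 ⊕ 86 = f2
68 ⊕ 35 = 5d
65 ⊕ 5d = 38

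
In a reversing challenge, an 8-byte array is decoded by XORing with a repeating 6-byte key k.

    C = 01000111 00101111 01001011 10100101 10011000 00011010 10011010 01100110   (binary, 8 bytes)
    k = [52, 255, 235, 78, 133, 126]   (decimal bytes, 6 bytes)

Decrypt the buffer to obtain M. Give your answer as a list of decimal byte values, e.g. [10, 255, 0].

[115, 208, 160, 235, 29, 100, 174, 153]

The 6-byte key repeats, so the effective keystream is 34 ff eb 4e 85 7e 34 ff.
byte 0: 47 ⊕ 34 = 73
byte 1: 2f ⊕ ff = d0
byte 2: 4b ⊕ eb = a0
byte 3: a5 ⊕ 4e = eb
byte 4: 98 ⊕ 85 = 1d
byte 5: 1a ⊕ 7e = 64
byte 6: 9a ⊕ 34 = ae
byte 7: 66 ⊕ ff = 99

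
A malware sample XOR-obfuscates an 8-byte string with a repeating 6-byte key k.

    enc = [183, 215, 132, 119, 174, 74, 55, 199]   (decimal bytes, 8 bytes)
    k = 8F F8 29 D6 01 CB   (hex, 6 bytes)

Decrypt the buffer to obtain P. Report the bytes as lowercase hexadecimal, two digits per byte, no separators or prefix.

382fada1af81b83f

The 6-byte key repeats, so the effective keystream is 8f f8 29 d6 01 cb 8f f8.
byte 0: b7 ⊕ 8f = 38
byte 1: d7 ⊕ f8 = 2f
byte 2: 84 ⊕ 29 = ad
byte 3: 77 ⊕ d6 = a1
byte 4: ae ⊕ 01 = af
byte 5: 4a ⊕ cb = 81
byte 6: 37 ⊕ 8f = b8
byte 7: c7 ⊕ f8 = 3f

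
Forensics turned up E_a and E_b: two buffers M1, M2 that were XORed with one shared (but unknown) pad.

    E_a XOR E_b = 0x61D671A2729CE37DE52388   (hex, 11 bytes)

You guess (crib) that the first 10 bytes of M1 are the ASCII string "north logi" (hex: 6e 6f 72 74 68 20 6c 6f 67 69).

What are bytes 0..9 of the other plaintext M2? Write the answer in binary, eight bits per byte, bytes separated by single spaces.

00001111 10111001 00000011 11010110 00011010 10111100 10001111 00010010 10000010 01001010

Since E_a ⊕ E_b = M1 ⊕ M2, XORing with the guessed M1 bytes yields the corresponding M2 bytes: M2 = (E_a ⊕ E_b) ⊕ M1.
byte 0: 01100001 ^ 01101110 = 00001111
byte 1: 11010110 ^ 01101111 = 10111001
byte 2: 01110001 ^ 01110010 = 00000011
byte 3: 10100010 ^ 01110100 = 11010110
byte 4: 01110010 ^ 01101000 = 00011010
byte 5: 10011100 ^ 00100000 = 10111100
byte 6: 11100011 ^ 01101100 = 10001111
byte 7: 01111101 ^ 01101111 = 00010010
byte 8: 11100101 ^ 01100111 = 10000010
byte 9: 00100011 ^ 01101001 = 01001010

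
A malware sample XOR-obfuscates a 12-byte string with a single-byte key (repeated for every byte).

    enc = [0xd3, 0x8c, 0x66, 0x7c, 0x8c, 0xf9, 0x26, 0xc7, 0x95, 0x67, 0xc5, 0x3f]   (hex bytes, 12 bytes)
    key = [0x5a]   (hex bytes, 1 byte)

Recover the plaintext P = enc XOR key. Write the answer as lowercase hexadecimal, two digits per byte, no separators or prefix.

89d63c26d6a37c9dcf3d9f65

The 1-byte key repeats, so the effective keystream is 5a 5a 5a 5a 5a 5a 5a 5a 5a 5a 5a 5a.
byte 0: 11010011 xor 01011010 = 10001001
byte 1: 10001100 xor 01011010 = 11010110
byte 2: 01100110 xor 01011010 = 00111100
byte 3: 01111100 xor 01011010 = 00100110
byte 4: 10001100 xor 01011010 = 11010110
byte 5: 11111001 xor 01011010 = 10100011
byte 6: 00100110 xor 01011010 = 01111100
byte 7: 11000111 xor 01011010 = 10011101
byte 8: 10010101 xor 01011010 = 11001111
byte 9: 01100111 xor 01011010 = 00111101
byte 10: 11000101 xor 01011010 = 10011111
byte 11: 00111111 xor 01011010 = 01100101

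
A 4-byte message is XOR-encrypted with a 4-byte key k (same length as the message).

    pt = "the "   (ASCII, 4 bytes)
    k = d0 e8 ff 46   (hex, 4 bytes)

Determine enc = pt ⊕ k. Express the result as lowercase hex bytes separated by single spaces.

a4 80 9a 66

XOR is its own inverse, so applying the key byte-wise gives the result directly.
01110100 ^ 11010000 = 10100100
01101000 ^ 11101000 = 10000000
01100101 ^ 11111111 = 10011010
00100000 ^ 01000110 = 01100110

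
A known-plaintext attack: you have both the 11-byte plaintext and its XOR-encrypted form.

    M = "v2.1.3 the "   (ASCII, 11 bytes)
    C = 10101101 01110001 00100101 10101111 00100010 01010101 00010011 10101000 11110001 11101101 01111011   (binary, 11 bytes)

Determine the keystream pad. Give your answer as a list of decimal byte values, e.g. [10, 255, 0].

Since C = M ⊕ pad, XORing both sides with M gives pad = M ⊕ C.
76 XOR ad = db
32 XOR 71 = 43
2e XOR 25 = 0b
31 XOR af = 9e
2e XOR 22 = 0c
33 XOR 55 = 66
20 XOR 13 = 33
74 XOR a8 = dc
68 XOR f1 = 99
65 XOR ed = 88
20 XOR 7b = 5b

[219, 67, 11, 158, 12, 102, 51, 220, 153, 136, 91]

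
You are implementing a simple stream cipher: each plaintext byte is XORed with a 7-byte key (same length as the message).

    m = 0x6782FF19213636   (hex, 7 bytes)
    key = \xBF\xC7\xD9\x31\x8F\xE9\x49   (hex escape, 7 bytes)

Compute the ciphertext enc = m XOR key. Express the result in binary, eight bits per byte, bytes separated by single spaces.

11011000 01000101 00100110 00101000 10101110 11011111 01111111

byte 0: 67 ⊕ bf = d8
byte 1: 82 ⊕ c7 = 45
byte 2: ff ⊕ d9 = 26
byte 3: 19 ⊕ 31 = 28
byte 4: 21 ⊕ 8f = ae
byte 5: 36 ⊕ e9 = df
byte 6: 36 ⊕ 49 = 7f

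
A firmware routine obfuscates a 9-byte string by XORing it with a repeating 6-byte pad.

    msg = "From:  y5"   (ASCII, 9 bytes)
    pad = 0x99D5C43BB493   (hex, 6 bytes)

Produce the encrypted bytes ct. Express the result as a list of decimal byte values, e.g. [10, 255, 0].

The 6-byte key repeats, so the effective keystream is 99 d5 c4 3b b4 93 99 d5 c4.
byte 0: 46 xor 99 = df
byte 1: 72 xor d5 = a7
byte 2: 6f xor c4 = ab
byte 3: 6d xor 3b = 56
byte 4: 3a xor b4 = 8e
byte 5: 20 xor 93 = b3
byte 6: 20 xor 99 = b9
byte 7: 79 xor d5 = ac
byte 8: 35 xor c4 = f1

[223, 167, 171, 86, 142, 179, 185, 172, 241]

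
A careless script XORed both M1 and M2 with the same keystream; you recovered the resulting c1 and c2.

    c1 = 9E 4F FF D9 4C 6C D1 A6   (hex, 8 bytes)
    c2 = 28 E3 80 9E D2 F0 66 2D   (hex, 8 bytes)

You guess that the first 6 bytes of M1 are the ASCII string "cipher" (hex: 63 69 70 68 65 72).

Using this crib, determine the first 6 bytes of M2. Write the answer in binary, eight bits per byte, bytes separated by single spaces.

11010101 11000101 00001111 00101111 11111011 11101110

First, c1 ⊕ c2 = (M1 ⊕ K) ⊕ (M2 ⊕ K) = M1 ⊕ M2, so the key drops out. Then M2 = (M1 ⊕ M2) ⊕ M1 over the first 6 bytes.
byte 0: (9e ^ 28) ^ 63 = b6 ^ 63 = d5
byte 1: (4f ^ e3) ^ 69 = ac ^ 69 = c5
byte 2: (ff ^ 80) ^ 70 = 7f ^ 70 = 0f
byte 3: (d9 ^ 9e) ^ 68 = 47 ^ 68 = 2f
byte 4: (4c ^ d2) ^ 65 = 9e ^ 65 = fb
byte 5: (6c ^ f0) ^ 72 = 9c ^ 72 = ee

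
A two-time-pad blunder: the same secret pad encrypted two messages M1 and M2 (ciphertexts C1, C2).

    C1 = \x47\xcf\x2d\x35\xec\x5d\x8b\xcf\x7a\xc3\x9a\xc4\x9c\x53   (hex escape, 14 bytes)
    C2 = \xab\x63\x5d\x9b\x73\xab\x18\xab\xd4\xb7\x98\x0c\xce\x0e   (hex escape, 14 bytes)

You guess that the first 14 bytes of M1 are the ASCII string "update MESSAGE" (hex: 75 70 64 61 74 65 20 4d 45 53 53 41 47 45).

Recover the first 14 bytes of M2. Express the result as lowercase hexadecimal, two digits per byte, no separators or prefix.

First, C1 ⊕ C2 = (M1 ⊕ K) ⊕ (M2 ⊕ K) = M1 ⊕ M2, so the key drops out. Then M2 = (M1 ⊕ M2) ⊕ M1 over the first 14 bytes.
byte 0: (47 ⊕ ab) ⊕ 75 = ec ⊕ 75 = 99
byte 1: (cf ⊕ 63) ⊕ 70 = ac ⊕ 70 = dc
byte 2: (2d ⊕ 5d) ⊕ 64 = 70 ⊕ 64 = 14
byte 3: (35 ⊕ 9b) ⊕ 61 = ae ⊕ 61 = cf
byte 4: (ec ⊕ 73) ⊕ 74 = 9f ⊕ 74 = eb
byte 5: (5d ⊕ ab) ⊕ 65 = f6 ⊕ 65 = 93
byte 6: (8b ⊕ 18) ⊕ 20 = 93 ⊕ 20 = b3
byte 7: (cf ⊕ ab) ⊕ 4d = 64 ⊕ 4d = 29
byte 8: (7a ⊕ d4) ⊕ 45 = ae ⊕ 45 = eb
byte 9: (c3 ⊕ b7) ⊕ 53 = 74 ⊕ 53 = 27
byte 10: (9a ⊕ 98) ⊕ 53 = 02 ⊕ 53 = 51
byte 11: (c4 ⊕ 0c) ⊕ 41 = c8 ⊕ 41 = 89
byte 12: (9c ⊕ ce) ⊕ 47 = 52 ⊕ 47 = 15
byte 13: (53 ⊕ 0e) ⊕ 45 = 5d ⊕ 45 = 18

99dc14cfeb93b329eb2751891518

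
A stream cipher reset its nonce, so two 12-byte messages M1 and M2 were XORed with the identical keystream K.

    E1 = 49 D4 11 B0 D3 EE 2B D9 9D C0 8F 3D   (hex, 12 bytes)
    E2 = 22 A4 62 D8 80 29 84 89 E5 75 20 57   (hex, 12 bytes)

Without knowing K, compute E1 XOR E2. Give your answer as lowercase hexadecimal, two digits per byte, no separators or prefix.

6b70736853c7af5078b5af6a

E1 ⊕ E2 = (M1 ⊕ K) ⊕ (M2 ⊕ K) = M1 ⊕ M2 — the shared key cancels under XOR.
byte 0: 49 ⊕ 22 = 6b
byte 1: d4 ⊕ a4 = 70
byte 2: 11 ⊕ 62 = 73
byte 3: b0 ⊕ d8 = 68
byte 4: d3 ⊕ 80 = 53
byte 5: ee ⊕ 29 = c7
byte 6: 2b ⊕ 84 = af
byte 7: d9 ⊕ 89 = 50
byte 8: 9d ⊕ e5 = 78
byte 9: c0 ⊕ 75 = b5
byte 10: 8f ⊕ 20 = af
byte 11: 3d ⊕ 57 = 6a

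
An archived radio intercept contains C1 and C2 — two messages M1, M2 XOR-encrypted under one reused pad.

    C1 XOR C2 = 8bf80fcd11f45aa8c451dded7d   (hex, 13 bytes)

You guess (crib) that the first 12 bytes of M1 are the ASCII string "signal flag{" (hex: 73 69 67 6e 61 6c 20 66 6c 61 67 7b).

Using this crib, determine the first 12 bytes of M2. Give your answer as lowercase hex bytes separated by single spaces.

Since C1 ⊕ C2 = M1 ⊕ M2, XORing with the guessed M1 bytes yields the corresponding M2 bytes: M2 = (C1 ⊕ C2) ⊕ M1.
byte 0: 8b XOR 73 = f8
byte 1: f8 XOR 69 = 91
byte 2: 0f XOR 67 = 68
byte 3: cd XOR 6e = a3
byte 4: 11 XOR 61 = 70
byte 5: f4 XOR 6c = 98
byte 6: 5a XOR 20 = 7a
byte 7: a8 XOR 66 = ce
byte 8: c4 XOR 6c = a8
byte 9: 51 XOR 61 = 30
byte 10: dd XOR 67 = ba
byte 11: ed XOR 7b = 96

f8 91 68 a3 70 98 7a ce a8 30 ba 96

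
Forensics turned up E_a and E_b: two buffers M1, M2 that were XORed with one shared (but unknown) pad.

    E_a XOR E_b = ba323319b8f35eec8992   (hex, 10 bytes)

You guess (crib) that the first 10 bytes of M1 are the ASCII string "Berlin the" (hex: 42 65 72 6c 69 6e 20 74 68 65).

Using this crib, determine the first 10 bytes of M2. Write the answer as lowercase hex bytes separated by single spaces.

Since E_a ⊕ E_b = M1 ⊕ M2, XORing with the guessed M1 bytes yields the corresponding M2 bytes: M2 = (E_a ⊕ E_b) ⊕ M1.
ba ^ 42 = f8
32 ^ 65 = 57
33 ^ 72 = 41
19 ^ 6c = 75
b8 ^ 69 = d1
f3 ^ 6e = 9d
5e ^ 20 = 7e
ec ^ 74 = 98
89 ^ 68 = e1
92 ^ 65 = f7

f8 57 41 75 d1 9d 7e 98 e1 f7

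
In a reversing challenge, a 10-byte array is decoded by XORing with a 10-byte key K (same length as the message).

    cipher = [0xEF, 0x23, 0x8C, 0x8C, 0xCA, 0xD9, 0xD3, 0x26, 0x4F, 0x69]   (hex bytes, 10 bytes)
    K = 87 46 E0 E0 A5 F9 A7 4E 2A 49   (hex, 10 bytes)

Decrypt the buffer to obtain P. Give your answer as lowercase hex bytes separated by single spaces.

XOR is its own inverse, so applying the key byte-wise gives the result directly.
byte 0: ef XOR 87 = 68
byte 1: 23 XOR 46 = 65
byte 2: 8c XOR e0 = 6c
byte 3: 8c XOR e0 = 6c
byte 4: ca XOR a5 = 6f
byte 5: d9 XOR f9 = 20
byte 6: d3 XOR a7 = 74
byte 7: 26 XOR 4e = 68
byte 8: 4f XOR 2a = 65
byte 9: 69 XOR 49 = 20

68 65 6c 6c 6f 20 74 68 65 20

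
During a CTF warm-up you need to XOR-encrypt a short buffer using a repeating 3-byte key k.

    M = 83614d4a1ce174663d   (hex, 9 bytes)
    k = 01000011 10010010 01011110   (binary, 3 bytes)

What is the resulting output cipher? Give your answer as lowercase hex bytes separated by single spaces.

c0 f3 13 09 8e bf 37 f4 63

The 3-byte key repeats, so the effective keystream is 43 92 5e 43 92 5e 43 92 5e.
byte 0: 131 xor  67 = 192
byte 1:  97 xor 146 = 243
byte 2:  77 xor  94 =  19
byte 3:  74 xor  67 =   9
byte 4:  28 xor 146 = 142
byte 5: 225 xor  94 = 191
byte 6: 116 xor  67 =  55
byte 7: 102 xor 146 = 244
byte 8:  61 xor  94 =  99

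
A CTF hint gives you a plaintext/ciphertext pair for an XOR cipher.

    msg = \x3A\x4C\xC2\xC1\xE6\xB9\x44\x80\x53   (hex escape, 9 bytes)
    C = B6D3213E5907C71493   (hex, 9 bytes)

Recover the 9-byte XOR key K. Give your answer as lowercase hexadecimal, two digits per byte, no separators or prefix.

8c9fe3ffbfbe8394c0

Since C = msg ⊕ K, XORing both sides with msg gives K = msg ⊕ C.
byte 0: 3a ^ b6 = 8c
byte 1: 4c ^ d3 = 9f
byte 2: c2 ^ 21 = e3
byte 3: c1 ^ 3e = ff
byte 4: e6 ^ 59 = bf
byte 5: b9 ^ 07 = be
byte 6: 44 ^ c7 = 83
byte 7: 80 ^ 14 = 94
byte 8: 53 ^ 93 = c0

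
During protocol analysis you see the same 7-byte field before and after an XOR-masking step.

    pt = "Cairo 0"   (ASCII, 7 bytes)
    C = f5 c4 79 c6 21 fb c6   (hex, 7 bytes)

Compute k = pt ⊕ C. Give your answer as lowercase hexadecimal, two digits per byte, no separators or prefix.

Since C = pt ⊕ k, XORing both sides with pt gives k = pt ⊕ C.
byte 0: 01000011 xor 11110101 = 10110110
byte 1: 01100001 xor 11000100 = 10100101
byte 2: 01101001 xor 01111001 = 00010000
byte 3: 01110010 xor 11000110 = 10110100
byte 4: 01101111 xor 00100001 = 01001110
byte 5: 00100000 xor 11111011 = 11011011
byte 6: 00110000 xor 11000110 = 11110110

b6a510b44edbf6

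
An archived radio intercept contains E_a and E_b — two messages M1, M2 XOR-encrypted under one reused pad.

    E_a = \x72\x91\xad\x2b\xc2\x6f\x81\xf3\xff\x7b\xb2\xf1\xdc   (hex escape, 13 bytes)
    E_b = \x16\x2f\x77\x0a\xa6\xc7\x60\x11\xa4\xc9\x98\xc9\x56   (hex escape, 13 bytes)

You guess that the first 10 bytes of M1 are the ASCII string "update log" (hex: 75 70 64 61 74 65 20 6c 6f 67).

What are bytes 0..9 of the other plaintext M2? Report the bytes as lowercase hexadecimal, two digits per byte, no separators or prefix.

First, E_a ⊕ E_b = (M1 ⊕ K) ⊕ (M2 ⊕ K) = M1 ⊕ M2, so the key drops out. Then M2 = (M1 ⊕ M2) ⊕ M1 over the first 10 bytes.
byte 0: (72 ⊕ 16) ⊕ 75 = 64 ⊕ 75 = 11
byte 1: (91 ⊕ 2f) ⊕ 70 = be ⊕ 70 = ce
byte 2: (ad ⊕ 77) ⊕ 64 = da ⊕ 64 = be
byte 3: (2b ⊕ 0a) ⊕ 61 = 21 ⊕ 61 = 40
byte 4: (c2 ⊕ a6) ⊕ 74 = 64 ⊕ 74 = 10
byte 5: (6f ⊕ c7) ⊕ 65 = a8 ⊕ 65 = cd
byte 6: (81 ⊕ 60) ⊕ 20 = e1 ⊕ 20 = c1
byte 7: (f3 ⊕ 11) ⊕ 6c = e2 ⊕ 6c = 8e
byte 8: (ff ⊕ a4) ⊕ 6f = 5b ⊕ 6f = 34
byte 9: (7b ⊕ c9) ⊕ 67 = b2 ⊕ 67 = d5

11cebe4010cdc18e34d5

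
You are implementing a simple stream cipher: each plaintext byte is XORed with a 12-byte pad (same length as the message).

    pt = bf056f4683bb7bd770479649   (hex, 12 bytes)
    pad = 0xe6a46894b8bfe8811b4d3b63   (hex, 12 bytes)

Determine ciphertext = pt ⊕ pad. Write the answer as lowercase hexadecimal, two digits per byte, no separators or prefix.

byte 0: bf XOR e6 = 59
byte 1: 05 XOR a4 = a1
byte 2: 6f XOR 68 = 07
byte 3: 46 XOR 94 = d2
byte 4: 83 XOR b8 = 3b
byte 5: bb XOR bf = 04
byte 6: 7b XOR e8 = 93
byte 7: d7 XOR 81 = 56
byte 8: 70 XOR 1b = 6b
byte 9: 47 XOR 4d = 0a
byte 10: 96 XOR 3b = ad
byte 11: 49 XOR 63 = 2a

59a107d23b0493566b0aad2a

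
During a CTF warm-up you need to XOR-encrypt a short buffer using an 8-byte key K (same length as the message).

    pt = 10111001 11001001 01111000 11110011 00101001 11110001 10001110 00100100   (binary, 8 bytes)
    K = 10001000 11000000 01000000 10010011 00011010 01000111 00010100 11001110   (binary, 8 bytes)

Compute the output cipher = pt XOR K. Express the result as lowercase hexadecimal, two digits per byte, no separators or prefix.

XOR is its own inverse, so applying the key byte-wise gives the result directly.
byte 0: b9 ^ 88 = 31
byte 1: c9 ^ c0 = 09
byte 2: 78 ^ 40 = 38
byte 3: f3 ^ 93 = 60
byte 4: 29 ^ 1a = 33
byte 5: f1 ^ 47 = b6
byte 6: 8e ^ 14 = 9a
byte 7: 24 ^ ce = ea

3109386033b69aea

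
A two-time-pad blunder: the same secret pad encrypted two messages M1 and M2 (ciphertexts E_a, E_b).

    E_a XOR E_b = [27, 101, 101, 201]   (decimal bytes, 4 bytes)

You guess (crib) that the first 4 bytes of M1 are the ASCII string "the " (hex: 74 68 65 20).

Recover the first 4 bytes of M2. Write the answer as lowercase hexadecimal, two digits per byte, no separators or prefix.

6f0d00e9

Since E_a ⊕ E_b = M1 ⊕ M2, XORing with the guessed M1 bytes yields the corresponding M2 bytes: M2 = (E_a ⊕ E_b) ⊕ M1.
byte 0:  27 ⊕ 116 = 111
byte 1: 101 ⊕ 104 =  13
byte 2: 101 ⊕ 101 =   0
byte 3: 201 ⊕  32 = 233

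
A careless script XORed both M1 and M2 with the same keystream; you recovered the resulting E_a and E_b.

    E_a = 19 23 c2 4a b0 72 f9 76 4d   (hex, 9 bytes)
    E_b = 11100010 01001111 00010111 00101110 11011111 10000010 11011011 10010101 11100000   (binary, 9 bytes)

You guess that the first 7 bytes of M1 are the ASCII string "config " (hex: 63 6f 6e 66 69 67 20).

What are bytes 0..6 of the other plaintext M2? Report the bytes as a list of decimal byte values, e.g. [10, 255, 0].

First, E_a ⊕ E_b = (M1 ⊕ K) ⊕ (M2 ⊕ K) = M1 ⊕ M2, so the key drops out. Then M2 = (M1 ⊕ M2) ⊕ M1 over the first 7 bytes.
byte 0: (19 XOR e2) XOR 63 = fb XOR 63 = 98
byte 1: (23 XOR 4f) XOR 6f = 6c XOR 6f = 03
byte 2: (c2 XOR 17) XOR 6e = d5 XOR 6e = bb
byte 3: (4a XOR 2e) XOR 66 = 64 XOR 66 = 02
byte 4: (b0 XOR df) XOR 69 = 6f XOR 69 = 06
byte 5: (72 XOR 82) XOR 67 = f0 XOR 67 = 97
byte 6: (f9 XOR db) XOR 20 = 22 XOR 20 = 02

[152, 3, 187, 2, 6, 151, 2]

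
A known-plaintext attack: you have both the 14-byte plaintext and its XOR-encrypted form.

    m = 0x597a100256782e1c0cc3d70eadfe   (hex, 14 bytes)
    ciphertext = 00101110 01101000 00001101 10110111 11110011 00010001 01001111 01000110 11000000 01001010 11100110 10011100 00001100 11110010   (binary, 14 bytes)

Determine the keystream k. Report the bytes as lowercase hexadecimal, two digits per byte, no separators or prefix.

Since ciphertext = m ⊕ k, XORing both sides with m gives k = m ⊕ ciphertext.
59 XOR 2e = 77
7a XOR 68 = 12
10 XOR 0d = 1d
02 XOR b7 = b5
56 XOR f3 = a5
78 XOR 11 = 69
2e XOR 4f = 61
1c XOR 46 = 5a
0c XOR c0 = cc
c3 XOR 4a = 89
d7 XOR e6 = 31
0e XOR 9c = 92
ad XOR 0c = a1
fe XOR f2 = 0c

77121db5a569615acc893192a10c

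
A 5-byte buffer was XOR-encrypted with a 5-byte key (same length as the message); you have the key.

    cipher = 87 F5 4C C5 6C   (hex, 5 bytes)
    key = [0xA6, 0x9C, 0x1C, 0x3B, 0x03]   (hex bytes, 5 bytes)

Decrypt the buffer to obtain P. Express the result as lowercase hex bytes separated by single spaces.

21 69 50 fe 6f

XOR is its own inverse, so applying the key byte-wise gives the result directly.
87 XOR a6 = 21
f5 XOR 9c = 69
4c XOR 1c = 50
c5 XOR 3b = fe
6c XOR 03 = 6f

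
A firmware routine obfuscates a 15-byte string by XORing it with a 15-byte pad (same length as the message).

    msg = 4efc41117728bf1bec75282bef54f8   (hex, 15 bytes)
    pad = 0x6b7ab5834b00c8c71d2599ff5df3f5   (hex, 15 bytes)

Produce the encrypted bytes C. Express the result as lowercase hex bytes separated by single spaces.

25 86 f4 92 3c 28 77 dc f1 50 b1 d4 b2 a7 0d

4e XOR 6b = 25
fc XOR 7a = 86
41 XOR b5 = f4
11 XOR 83 = 92
77 XOR 4b = 3c
28 XOR 00 = 28
bf XOR c8 = 77
1b XOR c7 = dc
ec XOR 1d = f1
75 XOR 25 = 50
28 XOR 99 = b1
2b XOR ff = d4
ef XOR 5d = b2
54 XOR f3 = a7
f8 XOR f5 = 0d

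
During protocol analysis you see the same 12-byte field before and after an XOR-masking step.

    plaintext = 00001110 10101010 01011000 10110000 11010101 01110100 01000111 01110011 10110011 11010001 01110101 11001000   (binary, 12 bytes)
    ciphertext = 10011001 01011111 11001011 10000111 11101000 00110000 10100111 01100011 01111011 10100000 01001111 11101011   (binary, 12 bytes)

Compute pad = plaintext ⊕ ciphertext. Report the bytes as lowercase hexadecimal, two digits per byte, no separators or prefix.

Since ciphertext = plaintext ⊕ pad, XORing both sides with plaintext gives pad = plaintext ⊕ ciphertext.
 14 XOR 153 = 151
170 XOR  95 = 245
 88 XOR 203 = 147
176 XOR 135 =  55
213 XOR 232 =  61
116 XOR  48 =  68
 71 XOR 167 = 224
115 XOR  99 =  16
179 XOR 123 = 200
209 XOR 160 = 113
117 XOR  79 =  58
200 XOR 235 =  35

97f593373d44e010c8713a23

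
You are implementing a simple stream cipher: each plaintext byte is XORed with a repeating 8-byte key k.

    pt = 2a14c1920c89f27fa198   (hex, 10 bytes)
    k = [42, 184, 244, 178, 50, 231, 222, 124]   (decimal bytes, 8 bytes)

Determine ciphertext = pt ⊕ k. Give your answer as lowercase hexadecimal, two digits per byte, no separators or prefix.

The 8-byte key repeats, so the effective keystream is 2a b8 f4 b2 32 e7 de 7c 2a b8.
byte 0: 2a XOR 2a = 00
byte 1: 14 XOR b8 = ac
byte 2: c1 XOR f4 = 35
byte 3: 92 XOR b2 = 20
byte 4: 0c XOR 32 = 3e
byte 5: 89 XOR e7 = 6e
byte 6: f2 XOR de = 2c
byte 7: 7f XOR 7c = 03
byte 8: a1 XOR 2a = 8b
byte 9: 98 XOR b8 = 20

00ac35203e6e2c038b20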